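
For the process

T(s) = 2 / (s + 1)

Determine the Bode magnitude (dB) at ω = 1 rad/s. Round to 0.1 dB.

At s = jω = j1:
pole (s+1): 1 + j1 → |·| = √(1²+1²) = √2 ≈ 1.4142, ∠ = arctan(1/1) ≈ 45.00°
|T| = 2 / 1.4142 ≈ 1.4142
Gain = 20 log₁₀(1.4142) ≈ 3.01 dB

3.0 dB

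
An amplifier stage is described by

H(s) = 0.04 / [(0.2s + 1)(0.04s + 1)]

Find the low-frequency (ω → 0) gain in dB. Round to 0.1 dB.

-28.0 dB

H(0) = 0.04 · 1 / 1 = 0.04
20 log₁₀(0.04) ≈ -27.96 dB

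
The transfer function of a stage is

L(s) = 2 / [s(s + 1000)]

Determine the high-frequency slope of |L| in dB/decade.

-40 dB/decade

Each pole contributes −20 dB/decade at high frequency; each zero contributes +20 dB/decade.
Net: 0 zero(s) − 2 pole(s) → -40 dB/decade.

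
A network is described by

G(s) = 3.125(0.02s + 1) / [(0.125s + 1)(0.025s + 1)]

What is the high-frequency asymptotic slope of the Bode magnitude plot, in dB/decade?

Each pole contributes −20 dB/decade at high frequency; each zero contributes +20 dB/decade.
Net: 1 zero(s) − 2 pole(s) → -20 dB/decade.

-20 dB/decade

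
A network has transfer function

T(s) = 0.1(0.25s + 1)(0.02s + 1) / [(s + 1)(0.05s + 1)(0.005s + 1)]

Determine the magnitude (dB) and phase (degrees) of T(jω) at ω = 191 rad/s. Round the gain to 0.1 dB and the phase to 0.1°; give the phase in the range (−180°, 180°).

-42.6 dB, -53.3°

At ω = 191 rad/s:
zero (1 + j191·0.25) = 1 + j47.75 → |·| ≈ 47.76, ∠ ≈ 88.80°
zero (1 + j191·0.02) = 1 + j3.82 → |·| ≈ 3.9487, ∠ ≈ 75.33°
pole (1 + j191·1) = 1 + j191 → |·| ≈ 191, ∠ ≈ 89.70°
pole (1 + j191·0.05) = 1 + j9.55 → |·| ≈ 9.6022, ∠ ≈ 84.02°
pole (1 + j191·0.005) = 1 + j0.955 → |·| ≈ 1.3828, ∠ ≈ 43.68°
|T| = 0.1 · 47.76 · 3.9487 / (191 · 9.6022 · 1.3828) ≈ 0.0074363
Gain = 20 log₁₀(0.0074363) ≈ -42.57 dB
∠T = (88.80° + 75.33°) − (89.70° + 84.02° + 43.68°) = -53.27°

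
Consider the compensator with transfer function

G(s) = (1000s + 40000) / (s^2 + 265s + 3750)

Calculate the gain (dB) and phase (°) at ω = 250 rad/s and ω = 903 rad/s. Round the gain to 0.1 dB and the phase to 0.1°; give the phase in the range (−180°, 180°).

ω = 250: 9.1 dB, -50.7°; ω = 903: 0.6 dB, -76.1°

Substitute s = j250:
Numerator: 1000(j250) + 40000 = 40000 + j250000
Denominator: (j250)^2 + 265(j250) + 3750 = -58750 + j66250
|N| = √(40000² + 250000²) ≈ 2.5318e+05, ∠N ≈ 80.91°
|D| = √(58750² + 66250²) ≈ 88547, ∠D ≈ 131.57°
|G| = 2.5318e+05 / 88547 ≈ 2.8593
Gain = 20 log₁₀(2.8593) ≈ 9.13 dB
∠G = 80.91° − 131.57° = -50.66°

Substitute s = j903:
Numerator: 1000(j903) + 40000 = 40000 + j903000
Denominator: (j903)^2 + 265(j903) + 3750 = -811659 + j239295
|N| = √(40000² + 903000²) ≈ 9.0389e+05, ∠N ≈ 87.46°
|D| = √(811659² + 239295²) ≈ 8.462e+05, ∠D ≈ 163.57°
|G| = 9.0389e+05 / 8.462e+05 ≈ 1.0682
Gain = 20 log₁₀(1.0682) ≈ 0.57 dB
∠G = 87.46° − 163.57° = -76.11°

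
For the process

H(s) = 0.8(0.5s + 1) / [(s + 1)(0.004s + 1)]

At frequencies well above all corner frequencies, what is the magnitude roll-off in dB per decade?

Each pole contributes −20 dB/decade at high frequency; each zero contributes +20 dB/decade.
Net: 1 zero(s) − 2 pole(s) → -20 dB/decade.

-20 dB/decade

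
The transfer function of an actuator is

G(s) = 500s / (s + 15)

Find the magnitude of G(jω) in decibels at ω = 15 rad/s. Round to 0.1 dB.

At s = jω = j15:
zero at origin: s = j15 → |·| = 15, ∠ = 90.00°
pole (s+15): 15 + j15 → |·| = √(15²+15²) = √450 ≈ 21.213, ∠ = arctan(15/15) ≈ 45.00°
|G| = 500 · 15 / 21.213 ≈ 353.56
Gain = 20 log₁₀(353.56) ≈ 50.97 dB

51.0 dB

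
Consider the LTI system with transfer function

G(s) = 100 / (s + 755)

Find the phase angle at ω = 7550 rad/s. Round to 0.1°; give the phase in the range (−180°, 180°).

Substitute s = j7550:
Numerator: 100 = 100 + j0
Denominator: (j7550) + 755 = 755 + j7550
|N| = √(100² + 0²) ≈ 100, ∠N ≈ 0.00°
|D| = √(755² + 7550²) ≈ 7587.7, ∠D ≈ 84.29°
∠G = 0.00° − 84.29° = -84.29°

-84.3°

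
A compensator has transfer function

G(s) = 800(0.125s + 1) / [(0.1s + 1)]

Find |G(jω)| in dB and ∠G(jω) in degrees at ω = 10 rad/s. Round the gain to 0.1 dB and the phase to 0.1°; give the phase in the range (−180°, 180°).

59.1 dB, 6.3°

At ω = 10 rad/s:
zero (1 + j10·0.125) = 1 + j1.25 → |·| ≈ 1.6008, ∠ ≈ 51.34°
pole (1 + j10·0.1) = 1 + j1 → |·| ≈ 1.4142, ∠ ≈ 45.00°
|G| = 800 · 1.6008 / (1.4142) ≈ 905.56
Gain = 20 log₁₀(905.56) ≈ 59.14 dB
∠G = (51.34°) − (45.00°) = 6.34°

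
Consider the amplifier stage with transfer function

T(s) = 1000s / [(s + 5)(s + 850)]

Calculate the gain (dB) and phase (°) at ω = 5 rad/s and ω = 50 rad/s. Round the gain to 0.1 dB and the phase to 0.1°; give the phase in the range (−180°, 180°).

At s = jω = j5:
zero at origin: s = j5 → |·| = 5, ∠ = 90.00°
pole (s+5): 5 + j5 → |·| = √(5²+5²) = √50 ≈ 7.0711, ∠ = arctan(5/5) ≈ 45.00°
pole (s+850): 850 + j5 → |·| = √(850²+5²) = √722525 ≈ 850.01, ∠ = arctan(5/850) ≈ 0.34°
|T| = 1000 · 5 / 6010.5 ≈ 0.83188
Gain = 20 log₁₀(0.83188) ≈ -1.60 dB
∠T = 90.00° − 45.34° = 44.66°

At s = jω = j50:
zero at origin: s = j50 → |·| = 50, ∠ = 90.00°
pole (s+5): 5 + j50 → |·| = √(5²+50²) = √2525 ≈ 50.249, ∠ = arctan(50/5) ≈ 84.29°
pole (s+850): 850 + j50 → |·| = √(850²+50²) = √725000 ≈ 851.47, ∠ = arctan(50/850) ≈ 3.37°
|T| = 1000 · 50 / 42786 ≈ 1.1686
Gain = 20 log₁₀(1.1686) ≈ 1.35 dB
∠T = 90.00° − 87.66° = 2.34°

ω = 5: -1.6 dB, 44.7°; ω = 50: 1.4 dB, 2.3°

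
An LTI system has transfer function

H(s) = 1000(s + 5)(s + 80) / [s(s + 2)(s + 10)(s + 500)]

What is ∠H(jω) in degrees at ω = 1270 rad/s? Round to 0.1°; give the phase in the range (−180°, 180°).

-161.8°

At s = jω = j1270:
zero (s+5): 5 + j1270 → |·| = √(5²+1270²) = √1612925 ≈ 1270, ∠ = arctan(1270/5) ≈ 89.77°
zero (s+80): 80 + j1270 → |·| = √(80²+1270²) = √1619300 ≈ 1272.5, ∠ = arctan(1270/80) ≈ 86.40°
pole (s+2): 2 + j1270 → |·| = √(2²+1270²) = √1612904 ≈ 1270, ∠ = arctan(1270/2) ≈ 89.91°
pole (s+10): 10 + j1270 → |·| = √(10²+1270²) = √1613000 ≈ 1270, ∠ = arctan(1270/10) ≈ 89.55°
pole (s+500): 500 + j1270 → |·| = √(500²+1270²) = √1862900 ≈ 1364.9, ∠ = arctan(1270/500) ≈ 68.51°
pole at origin: |s| = 1270, ∠ = 90.00° (in denominator)
∠H = 176.17° − 337.97° = -161.80°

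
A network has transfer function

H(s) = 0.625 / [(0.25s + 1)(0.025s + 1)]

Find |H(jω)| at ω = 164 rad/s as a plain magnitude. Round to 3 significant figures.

At ω = 164 rad/s:
pole (1 + j164·0.25) = 1 + j41 → |·| ≈ 41.012, ∠ ≈ 88.60°
pole (1 + j164·0.025) = 1 + j4.1 → |·| ≈ 4.2202, ∠ ≈ 76.29°
|H| = 0.625 · 1 / (41.012 · 4.2202) ≈ 0.0036111

0.00361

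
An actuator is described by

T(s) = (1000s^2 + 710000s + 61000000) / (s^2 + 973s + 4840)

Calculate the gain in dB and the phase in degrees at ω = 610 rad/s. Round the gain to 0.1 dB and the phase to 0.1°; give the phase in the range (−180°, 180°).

57.7 dB, 3.9°

Substitute s = j610:
Numerator: 1000(j610)^2 + 710000(j610) + 61000000 = -311100000 + j433100000
Denominator: (j610)^2 + 973(j610) + 4840 = -367260 + j593530
|N| = √(311100000² + 433100000²) ≈ 5.3325e+08, ∠N ≈ 125.69°
|D| = √(367260² + 593530²) ≈ 6.9797e+05, ∠D ≈ 121.75°
|T| = 5.3325e+08 / 6.9797e+05 ≈ 764
Gain = 20 log₁₀(764) ≈ 57.66 dB
∠T = 125.69° − 121.75° = 3.94°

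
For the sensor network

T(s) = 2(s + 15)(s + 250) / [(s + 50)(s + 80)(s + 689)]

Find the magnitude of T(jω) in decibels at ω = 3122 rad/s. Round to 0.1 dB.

At s = jω = j3122:
zero (s+15): 15 + j3122 → |·| = √(15²+3122²) = √9747109 ≈ 3122, ∠ = arctan(3122/15) ≈ 89.72°
zero (s+250): 250 + j3122 → |·| = √(250²+3122²) = √9809384 ≈ 3132, ∠ = arctan(3122/250) ≈ 85.42°
pole (s+50): 50 + j3122 → |·| = √(50²+3122²) = √9749384 ≈ 3122.4, ∠ = arctan(3122/50) ≈ 89.08°
pole (s+80): 80 + j3122 → |·| = √(80²+3122²) = √9753284 ≈ 3123, ∠ = arctan(3122/80) ≈ 88.53°
pole (s+689): 689 + j3122 → |·| = √(689²+3122²) = √10221605 ≈ 3197.1, ∠ = arctan(3122/689) ≈ 77.55°
|T| = 2 · 9.7781e+06 / 3.1176e+10 ≈ 0.00062728
Gain = 20 log₁₀(0.00062728) ≈ -64.05 dB

-64.1 dB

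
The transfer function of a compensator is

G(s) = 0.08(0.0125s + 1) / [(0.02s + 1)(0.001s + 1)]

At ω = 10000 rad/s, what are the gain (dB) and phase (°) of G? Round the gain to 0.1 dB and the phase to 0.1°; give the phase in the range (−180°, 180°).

At ω = 10000 rad/s:
zero (1 + j10000·0.0125) = 1 + j125 → |·| ≈ 125, ∠ ≈ 89.54°
pole (1 + j10000·0.02) = 1 + j200 → |·| ≈ 200, ∠ ≈ 89.71°
pole (1 + j10000·0.001) = 1 + j10 → |·| ≈ 10.05, ∠ ≈ 84.29°
|G| = 0.08 · 125 / (200 · 10.05) ≈ 0.0049751
Gain = 20 log₁₀(0.0049751) ≈ -46.06 dB
∠G = (89.54°) − (89.71° + 84.29°) = -84.46°

-46.1 dB, -84.5°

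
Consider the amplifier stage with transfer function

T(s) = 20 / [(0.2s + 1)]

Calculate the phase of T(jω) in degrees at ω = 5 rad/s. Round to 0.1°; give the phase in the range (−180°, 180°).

-45.0°

At ω = 5 rad/s:
pole (1 + j5·0.2) = 1 + j1 → |·| ≈ 1.4142, ∠ ≈ 45.00°
∠T = (0°) − (45.00°) = -45.00°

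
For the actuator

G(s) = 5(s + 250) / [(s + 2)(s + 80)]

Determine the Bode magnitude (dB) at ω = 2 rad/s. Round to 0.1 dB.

14.8 dB

At s = jω = j2:
zero (s+250): 250 + j2 → |·| = √(250²+2²) = √62504 ≈ 250.01, ∠ = arctan(2/250) ≈ 0.46°
pole (s+2): 2 + j2 → |·| = √(2²+2²) = √8 ≈ 2.8284, ∠ = arctan(2/2) ≈ 45.00°
pole (s+80): 80 + j2 → |·| = √(80²+2²) = √6404 ≈ 80.025, ∠ = arctan(2/80) ≈ 1.43°
|G| = 5 · 250.01 / 226.34 ≈ 5.5229
Gain = 20 log₁₀(5.5229) ≈ 14.84 dB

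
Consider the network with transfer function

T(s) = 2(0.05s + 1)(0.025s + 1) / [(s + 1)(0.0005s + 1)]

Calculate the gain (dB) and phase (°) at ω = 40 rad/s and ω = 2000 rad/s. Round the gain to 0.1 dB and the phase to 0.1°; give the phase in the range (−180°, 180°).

At ω = 40 rad/s:
zero (1 + j40·0.05) = 1 + j2 → |·| ≈ 2.2361, ∠ ≈ 63.43°
zero (1 + j40·0.025) = 1 + j1 → |·| ≈ 1.4142, ∠ ≈ 45.00°
pole (1 + j40·1) = 1 + j40 → |·| ≈ 40.012, ∠ ≈ 88.57°
pole (1 + j40·0.0005) = 1 + j0.02 → |·| ≈ 1.0002, ∠ ≈ 1.15°
|T| = 2 · 2.2361 · 1.4142 / (40.012 · 1.0002) ≈ 0.15804
Gain = 20 log₁₀(0.15804) ≈ -16.02 dB
∠T = (63.43° + 45.00°) − (88.57° + 1.15°) = 18.71°

At ω = 2000 rad/s:
zero (1 + j2000·0.05) = 1 + j100 → |·| ≈ 100, ∠ ≈ 89.43°
zero (1 + j2000·0.025) = 1 + j50 → |·| ≈ 50.01, ∠ ≈ 88.85°
pole (1 + j2000·1) = 1 + j2000 → |·| ≈ 2000, ∠ ≈ 89.97°
pole (1 + j2000·0.0005) = 1 + j1 → |·| ≈ 1.4142, ∠ ≈ 45.00°
|T| = 2 · 100 · 50.01 / (2000 · 1.4142) ≈ 3.5363
Gain = 20 log₁₀(3.5363) ≈ 10.97 dB
∠T = (89.43° + 88.85°) − (89.97° + 45.00°) = 43.31°

ω = 40: -16.0 dB, 18.7°; ω = 2000: 11.0 dB, 43.3°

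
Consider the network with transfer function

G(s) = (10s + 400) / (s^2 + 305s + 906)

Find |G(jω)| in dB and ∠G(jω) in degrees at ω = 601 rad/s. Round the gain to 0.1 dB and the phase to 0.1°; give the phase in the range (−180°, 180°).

-36.5 dB, -66.8°

Substitute s = j601:
Numerator: 10(j601) + 400 = 400 + j6010
Denominator: (j601)^2 + 305(j601) + 906 = -360295 + j183305
|N| = √(400² + 6010²) ≈ 6023.3, ∠N ≈ 86.19°
|D| = √(360295² + 183305²) ≈ 4.0424e+05, ∠D ≈ 153.03°
|G| = 6023.3 / 4.0424e+05 ≈ 0.0149
Gain = 20 log₁₀(0.0149) ≈ -36.54 dB
∠G = 86.19° − 153.03° = -66.84°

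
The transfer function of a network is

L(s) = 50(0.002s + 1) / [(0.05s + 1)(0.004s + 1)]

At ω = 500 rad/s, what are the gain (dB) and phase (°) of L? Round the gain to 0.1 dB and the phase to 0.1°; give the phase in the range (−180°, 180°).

2.0 dB, -106.1°

At ω = 500 rad/s:
zero (1 + j500·0.002) = 1 + j1 → |·| ≈ 1.4142, ∠ ≈ 45.00°
pole (1 + j500·0.05) = 1 + j25 → |·| ≈ 25.02, ∠ ≈ 87.71°
pole (1 + j500·0.004) = 1 + j2 → |·| ≈ 2.2361, ∠ ≈ 63.43°
|L| = 50 · 1.4142 / (25.02 · 2.2361) ≈ 1.2639
Gain = 20 log₁₀(1.2639) ≈ 2.03 dB
∠L = (45.00°) − (87.71° + 63.43°) = -106.14°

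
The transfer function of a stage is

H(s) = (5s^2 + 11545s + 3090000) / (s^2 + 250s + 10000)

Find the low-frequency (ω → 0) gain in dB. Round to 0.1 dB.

H(0) = 3090000 / 10000 = 309
20 log₁₀(309) ≈ 49.80 dB

49.8 dB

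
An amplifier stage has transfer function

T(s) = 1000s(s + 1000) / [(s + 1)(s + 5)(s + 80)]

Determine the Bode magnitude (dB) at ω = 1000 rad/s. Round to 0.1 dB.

At s = jω = j1000:
zero (s+1000): 1000 + j1000 → |·| = √(1000²+1000²) = √2000000 ≈ 1414.2, ∠ = arctan(1000/1000) ≈ 45.00°
zero at origin: s = j1000 → |·| = 1000, ∠ = 90.00°
pole (s+1): 1 + j1000 → |·| = √(1²+1000²) = √1000001 ≈ 1000, ∠ = arctan(1000/1) ≈ 89.94°
pole (s+5): 5 + j1000 → |·| = √(5²+1000²) = √1000025 ≈ 1000, ∠ = arctan(1000/5) ≈ 89.71°
pole (s+80): 80 + j1000 → |·| = √(80²+1000²) = √1006400 ≈ 1003.2, ∠ = arctan(1000/80) ≈ 85.43°
|T| = 1000 · 1.4142e+06 / 1.0032e+09 ≈ 1.4097
Gain = 20 log₁₀(1.4097) ≈ 2.98 dB

3.0 dB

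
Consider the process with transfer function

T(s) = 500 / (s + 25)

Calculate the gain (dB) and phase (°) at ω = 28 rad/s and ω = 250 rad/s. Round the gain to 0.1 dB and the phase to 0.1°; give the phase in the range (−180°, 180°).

ω = 28: 22.5 dB, -48.2°; ω = 250: 6.0 dB, -84.3°

Substitute s = j28:
Numerator: 500 = 500 + j0
Denominator: (j28) + 25 = 25 + j28
|N| = √(500² + 0²) ≈ 500, ∠N ≈ 0.00°
|D| = √(25² + 28²) ≈ 37.537, ∠D ≈ 48.24°
|T| = 500 / 37.537 ≈ 13.32
Gain = 20 log₁₀(13.32) ≈ 22.49 dB
∠T = 0.00° − 48.24° = -48.24°

Substitute s = j250:
Numerator: 500 = 500 + j0
Denominator: (j250) + 25 = 25 + j250
|N| = √(500² + 0²) ≈ 500, ∠N ≈ 0.00°
|D| = √(25² + 250²) ≈ 251.25, ∠D ≈ 84.29°
|T| = 500 / 251.25 ≈ 1.99
Gain = 20 log₁₀(1.99) ≈ 5.98 dB
∠T = 0.00° − 84.29° = -84.29°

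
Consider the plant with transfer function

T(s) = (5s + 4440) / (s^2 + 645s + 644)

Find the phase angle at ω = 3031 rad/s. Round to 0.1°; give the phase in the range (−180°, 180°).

Substitute s = j3031:
Numerator: 5(j3031) + 4440 = 4440 + j15155
Denominator: (j3031)^2 + 645(j3031) + 644 = -9186317 + j1954995
|N| = √(4440² + 15155²) ≈ 15792, ∠N ≈ 73.67°
|D| = √(9186317² + 1954995²) ≈ 9.392e+06, ∠D ≈ 167.99°
∠T = 73.67° − 167.99° = -94.32°

-94.3°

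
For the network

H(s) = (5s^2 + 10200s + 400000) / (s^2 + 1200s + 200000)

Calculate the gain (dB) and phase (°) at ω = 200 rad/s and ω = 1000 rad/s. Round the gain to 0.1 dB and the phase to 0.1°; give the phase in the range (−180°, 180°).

ω = 200: 17.0 dB, 28.1°; ω = 1000: 17.8 dB, -9.4°

Substitute s = j200:
Numerator: 5(j200)^2 + 10200(j200) + 400000 = 200000 + j2040000
Denominator: (j200)^2 + 1200(j200) + 200000 = 160000 + j240000
|N| = √(200000² + 2040000²) ≈ 2.0498e+06, ∠N ≈ 84.40°
|D| = √(160000² + 240000²) ≈ 2.8844e+05, ∠D ≈ 56.31°
|H| = 2.0498e+06 / 2.8844e+05 ≈ 7.1065
Gain = 20 log₁₀(7.1065) ≈ 17.03 dB
∠H = 84.40° − 56.31° = 28.09°

Substitute s = j1000:
Numerator: 5(j1000)^2 + 10200(j1000) + 400000 = -4600000 + j10200000
Denominator: (j1000)^2 + 1200(j1000) + 200000 = -800000 + j1200000
|N| = √(4600000² + 10200000²) ≈ 1.1189e+07, ∠N ≈ 114.27°
|D| = √(800000² + 1200000²) ≈ 1.4422e+06, ∠D ≈ 123.69°
|H| = 1.1189e+07 / 1.4422e+06 ≈ 7.7583
Gain = 20 log₁₀(7.7583) ≈ 17.80 dB
∠H = 114.27° − 123.69° = -9.42°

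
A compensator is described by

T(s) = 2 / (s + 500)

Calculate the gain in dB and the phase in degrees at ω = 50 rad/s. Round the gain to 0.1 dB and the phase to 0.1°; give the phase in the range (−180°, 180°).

-48.0 dB, -5.7°

At s = jω = j50:
pole (s+500): 500 + j50 → |·| = √(500²+50²) = √252500 ≈ 502.49, ∠ = arctan(50/500) ≈ 5.71°
|T| = 2 / 502.49 ≈ 0.0039802
Gain = 20 log₁₀(0.0039802) ≈ -48.00 dB
∠T = 0.00° − 5.71° = -5.71°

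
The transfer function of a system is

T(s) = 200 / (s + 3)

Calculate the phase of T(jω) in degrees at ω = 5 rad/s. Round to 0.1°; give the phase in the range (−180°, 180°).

-59.0°

Substitute s = j5:
Numerator: 200 = 200 + j0
Denominator: (j5) + 3 = 3 + j5
|N| = √(200² + 0²) ≈ 200, ∠N ≈ 0.00°
|D| = √(3² + 5²) ≈ 5.831, ∠D ≈ 59.04°
∠T = 0.00° − 59.04° = -59.04°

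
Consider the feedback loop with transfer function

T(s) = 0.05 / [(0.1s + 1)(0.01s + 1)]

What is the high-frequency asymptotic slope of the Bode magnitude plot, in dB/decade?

Each pole contributes −20 dB/decade at high frequency; each zero contributes +20 dB/decade.
Net: 0 zero(s) − 2 pole(s) → -40 dB/decade.

-40 dB/decade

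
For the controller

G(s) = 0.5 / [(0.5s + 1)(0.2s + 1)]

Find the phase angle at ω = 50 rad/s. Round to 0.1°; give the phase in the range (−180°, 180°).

At ω = 50 rad/s:
pole (1 + j50·0.5) = 1 + j25 → |·| ≈ 25.02, ∠ ≈ 87.71°
pole (1 + j50·0.2) = 1 + j10 → |·| ≈ 10.05, ∠ ≈ 84.29°
∠G = (0°) − (87.71° + 84.29°) = -172.00°

-172.0°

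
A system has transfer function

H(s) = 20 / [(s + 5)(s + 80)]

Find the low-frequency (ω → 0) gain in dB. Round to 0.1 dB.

-26.0 dB

H(0) = 20 / (5·80) = 0.05
20 log₁₀(0.05) ≈ -26.02 dB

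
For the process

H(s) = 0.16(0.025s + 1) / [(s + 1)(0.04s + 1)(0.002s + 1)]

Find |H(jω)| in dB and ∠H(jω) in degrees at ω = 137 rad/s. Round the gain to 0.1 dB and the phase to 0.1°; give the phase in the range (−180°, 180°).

At ω = 137 rad/s:
zero (1 + j137·0.025) = 1 + j3.425 → |·| ≈ 3.568, ∠ ≈ 73.72°
pole (1 + j137·1) = 1 + j137 → |·| ≈ 137, ∠ ≈ 89.58°
pole (1 + j137·0.04) = 1 + j5.48 → |·| ≈ 5.5705, ∠ ≈ 79.66°
pole (1 + j137·0.002) = 1 + j0.274 → |·| ≈ 1.0369, ∠ ≈ 15.32°
|H| = 0.16 · 3.568 / (137 · 5.5705 · 1.0369) ≈ 0.00072143
Gain = 20 log₁₀(0.00072143) ≈ -62.84 dB
∠H = (73.72°) − (89.58° + 79.66° + 15.32°) = -110.84°

-62.8 dB, -110.8°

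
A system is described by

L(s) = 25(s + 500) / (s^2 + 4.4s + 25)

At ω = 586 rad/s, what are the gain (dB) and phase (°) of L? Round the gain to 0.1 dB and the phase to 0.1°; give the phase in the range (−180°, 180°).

At s = jω = j586:
zero (s+500): 500 + j586 → |·| = √(500²+586²) = √593396 ≈ 770.32, ∠ = arctan(586/500) ≈ 49.53°
quadratic: (j586)² + 4.4·j586 + 25 = -343371 + j2578.4 → |·| ≈ 3.4338e+05, ∠ ≈ 179.57°
|L| = 25 · 770.32 / 3.4338e+05 ≈ 0.056084
Gain = 20 log₁₀(0.056084) ≈ -25.02 dB
∠L = 49.53° − 179.57° = -130.04°

-25.0 dB, -130.0°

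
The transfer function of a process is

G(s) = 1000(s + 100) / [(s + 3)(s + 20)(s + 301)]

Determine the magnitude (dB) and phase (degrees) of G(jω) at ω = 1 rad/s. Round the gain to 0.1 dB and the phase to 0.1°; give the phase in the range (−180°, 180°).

14.4 dB, -20.9°

At s = jω = j1:
zero (s+100): 100 + j1 → |·| = √(100²+1²) = √10001 ≈ 100, ∠ = arctan(1/100) ≈ 0.57°
pole (s+3): 3 + j1 → |·| = √(3²+1²) = √10 ≈ 3.1623, ∠ = arctan(1/3) ≈ 18.43°
pole (s+20): 20 + j1 → |·| = √(20²+1²) = √401 ≈ 20.025, ∠ = arctan(1/20) ≈ 2.86°
pole (s+301): 301 + j1 → |·| = √(301²+1²) = √90602 ≈ 301, ∠ = arctan(1/301) ≈ 0.19°
|G| = 1000 · 100 / 19061 ≈ 5.2463
Gain = 20 log₁₀(5.2463) ≈ 14.40 dB
∠G = 0.57° − 21.48° = -20.91°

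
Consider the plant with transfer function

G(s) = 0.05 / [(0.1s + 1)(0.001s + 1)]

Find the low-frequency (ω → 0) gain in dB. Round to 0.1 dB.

-26.0 dB

G(0) = 0.05 · 1 / 1 = 0.05
20 log₁₀(0.05) ≈ -26.02 dB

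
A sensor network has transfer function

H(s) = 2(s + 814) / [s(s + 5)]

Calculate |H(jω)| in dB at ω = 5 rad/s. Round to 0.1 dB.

At s = jω = j5:
zero (s+814): 814 + j5 → |·| = √(814²+5²) = √662621 ≈ 814.02, ∠ = arctan(5/814) ≈ 0.35°
pole (s+5): 5 + j5 → |·| = √(5²+5²) = √50 ≈ 7.0711, ∠ = arctan(5/5) ≈ 45.00°
pole at origin: |s| = 5, ∠ = 90.00° (in denominator)
|H| = 2 · 814.02 / 35.355 ≈ 46.048
Gain = 20 log₁₀(46.048) ≈ 33.26 dB

33.3 dB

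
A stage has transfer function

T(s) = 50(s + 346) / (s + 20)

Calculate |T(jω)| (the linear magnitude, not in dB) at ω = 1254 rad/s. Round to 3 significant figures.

51.9

At s = jω = j1254:
zero (s+346): 346 + j1254 → |·| = √(346²+1254²) = √1692232 ≈ 1300.9, ∠ = arctan(1254/346) ≈ 74.57°
pole (s+20): 20 + j1254 → |·| = √(20²+1254²) = √1572916 ≈ 1254.2, ∠ = arctan(1254/20) ≈ 89.09°
|T| = 50 · 1300.9 / 1254.2 ≈ 51.862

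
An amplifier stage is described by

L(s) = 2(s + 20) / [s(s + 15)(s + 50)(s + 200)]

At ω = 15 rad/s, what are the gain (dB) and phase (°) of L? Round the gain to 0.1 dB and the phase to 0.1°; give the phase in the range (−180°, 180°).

At s = jω = j15:
zero (s+20): 20 + j15 → |·| = √(20²+15²) = √625 ≈ 25, ∠ = arctan(15/20) ≈ 36.87°
pole (s+15): 15 + j15 → |·| = √(15²+15²) = √450 ≈ 21.213, ∠ = arctan(15/15) ≈ 45.00°
pole (s+50): 50 + j15 → |·| = √(50²+15²) = √2725 ≈ 52.202, ∠ = arctan(15/50) ≈ 16.70°
pole (s+200): 200 + j15 → |·| = √(200²+15²) = √40225 ≈ 200.56, ∠ = arctan(15/200) ≈ 4.29°
pole at origin: |s| = 15, ∠ = 90.00° (in denominator)
|L| = 2 · 25 / 3.3314e+06 ≈ 1.5009e-05
Gain = 20 log₁₀(1.5009e-05) ≈ -96.47 dB
∠L = 36.87° − 155.99° = -119.12°

-96.5 dB, -119.1°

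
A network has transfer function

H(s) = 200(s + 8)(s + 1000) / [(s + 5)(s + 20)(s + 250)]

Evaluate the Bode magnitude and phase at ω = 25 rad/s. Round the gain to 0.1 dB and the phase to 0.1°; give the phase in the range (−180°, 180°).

28.2 dB, -62.1°

At s = jω = j25:
zero (s+8): 8 + j25 → |·| = √(8²+25²) = √689 ≈ 26.249, ∠ = arctan(25/8) ≈ 72.26°
zero (s+1000): 1000 + j25 → |·| = √(1000²+25²) = √1000625 ≈ 1000.3, ∠ = arctan(25/1000) ≈ 1.43°
pole (s+5): 5 + j25 → |·| = √(5²+25²) = √650 ≈ 25.495, ∠ = arctan(25/5) ≈ 78.69°
pole (s+20): 20 + j25 → |·| = √(20²+25²) = √1025 ≈ 32.016, ∠ = arctan(25/20) ≈ 51.34°
pole (s+250): 250 + j25 → |·| = √(250²+25²) = √63125 ≈ 251.25, ∠ = arctan(25/250) ≈ 5.71°
|H| = 200 · 26257 / 2.0508e+05 ≈ 25.607
Gain = 20 log₁₀(25.607) ≈ 28.17 dB
∠H = 73.69° − 135.74° = -62.05°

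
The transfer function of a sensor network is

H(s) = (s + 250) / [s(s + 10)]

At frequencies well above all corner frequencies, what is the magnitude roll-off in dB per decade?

-20 dB/decade

Each pole contributes −20 dB/decade at high frequency; each zero contributes +20 dB/decade.
Net: 1 zero(s) − 2 pole(s) → -20 dB/decade.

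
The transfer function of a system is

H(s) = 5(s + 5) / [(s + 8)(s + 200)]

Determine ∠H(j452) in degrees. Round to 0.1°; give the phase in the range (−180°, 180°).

At s = jω = j452:
zero (s+5): 5 + j452 → |·| = √(5²+452²) = √204329 ≈ 452.03, ∠ = arctan(452/5) ≈ 89.37°
pole (s+8): 8 + j452 → |·| = √(8²+452²) = √204368 ≈ 452.07, ∠ = arctan(452/8) ≈ 88.99°
pole (s+200): 200 + j452 → |·| = √(200²+452²) = √244304 ≈ 494.27, ∠ = arctan(452/200) ≈ 66.13°
∠H = 89.37° − 155.12° = -65.75°

-65.8°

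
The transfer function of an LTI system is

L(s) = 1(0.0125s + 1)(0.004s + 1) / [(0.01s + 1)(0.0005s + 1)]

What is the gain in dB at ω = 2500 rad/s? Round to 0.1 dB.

At ω = 2500 rad/s:
zero (1 + j2500·0.0125) = 1 + j31.25 → |·| ≈ 31.266, ∠ ≈ 88.17°
zero (1 + j2500·0.004) = 1 + j10 → |·| ≈ 10.05, ∠ ≈ 84.29°
pole (1 + j2500·0.01) = 1 + j25 → |·| ≈ 25.02, ∠ ≈ 87.71°
pole (1 + j2500·0.0005) = 1 + j1.25 → |·| ≈ 1.6008, ∠ ≈ 51.34°
|L| = 1 · 31.266 · 10.05 / (25.02 · 1.6008) ≈ 7.8454
Gain = 20 log₁₀(7.8454) ≈ 17.89 dB

17.9 dB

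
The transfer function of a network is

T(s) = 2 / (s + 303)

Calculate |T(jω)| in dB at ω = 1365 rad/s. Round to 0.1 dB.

Substitute s = j1365:
Numerator: 2 = 2 + j0
Denominator: (j1365) + 303 = 303 + j1365
|N| = √(2² + 0²) ≈ 2, ∠N ≈ 0.00°
|D| = √(303² + 1365²) ≈ 1398.2, ∠D ≈ 77.48°
|T| = 2 / 1398.2 ≈ 0.0014304
Gain = 20 log₁₀(0.0014304) ≈ -56.89 dB

-56.9 dB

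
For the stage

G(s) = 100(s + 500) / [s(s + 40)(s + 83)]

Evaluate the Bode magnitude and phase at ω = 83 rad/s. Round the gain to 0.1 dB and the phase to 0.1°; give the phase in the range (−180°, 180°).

-25.0 dB, 170.2°

At s = jω = j83:
zero (s+500): 500 + j83 → |·| = √(500²+83²) = √256889 ≈ 506.84, ∠ = arctan(83/500) ≈ 9.43°
pole (s+40): 40 + j83 → |·| = √(40²+83²) = √8489 ≈ 92.136, ∠ = arctan(83/40) ≈ 64.27°
pole (s+83): 83 + j83 → |·| = √(83²+83²) = √13778 ≈ 117.38, ∠ = arctan(83/83) ≈ 45.00°
pole at origin: |s| = 83, ∠ = 90.00° (in denominator)
|G| = 100 · 506.84 / 8.9764e+05 ≈ 0.056464
Gain = 20 log₁₀(0.056464) ≈ -24.96 dB
∠G = 9.43° − 199.27° = -189.84° ≡ 170.16° (principal value)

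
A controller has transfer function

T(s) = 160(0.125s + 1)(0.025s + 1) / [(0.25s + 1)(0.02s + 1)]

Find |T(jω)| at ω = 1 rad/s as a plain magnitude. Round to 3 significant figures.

At ω = 1 rad/s:
zero (1 + j1·0.125) = 1 + j0.125 → |·| ≈ 1.0078, ∠ ≈ 7.13°
zero (1 + j1·0.025) = 1 + j0.025 → |·| ≈ 1.0003, ∠ ≈ 1.43°
pole (1 + j1·0.25) = 1 + j0.25 → |·| ≈ 1.0308, ∠ ≈ 14.04°
pole (1 + j1·0.02) = 1 + j0.02 → |·| ≈ 1.0002, ∠ ≈ 1.15°
|T| = 160 · 1.0078 · 1.0003 / (1.0308 · 1.0002) ≈ 156.45

156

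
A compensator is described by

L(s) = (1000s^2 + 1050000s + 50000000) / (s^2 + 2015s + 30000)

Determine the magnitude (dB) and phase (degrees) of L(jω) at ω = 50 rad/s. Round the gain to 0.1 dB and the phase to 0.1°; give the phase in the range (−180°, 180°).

Substitute s = j50:
Numerator: 1000(j50)^2 + 1050000(j50) + 50000000 = 47500000 + j52500000
Denominator: (j50)^2 + 2015(j50) + 30000 = 27500 + j100750
|N| = √(47500000² + 52500000²) ≈ 7.0799e+07, ∠N ≈ 47.86°
|D| = √(27500² + 100750²) ≈ 1.0444e+05, ∠D ≈ 74.73°
|L| = 7.0799e+07 / 1.0444e+05 ≈ 677.89
Gain = 20 log₁₀(677.89) ≈ 56.62 dB
∠L = 47.86° − 74.73° = -26.87°

56.6 dB, -26.9°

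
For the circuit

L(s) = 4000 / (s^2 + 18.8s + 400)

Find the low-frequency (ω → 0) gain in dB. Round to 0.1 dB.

L(0) = 4000 / 400 = 10
20 log₁₀(10) ≈ 20.00 dB

20.0 dB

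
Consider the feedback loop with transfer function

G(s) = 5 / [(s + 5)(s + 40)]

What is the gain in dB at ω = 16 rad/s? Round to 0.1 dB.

-43.2 dB

At s = jω = j16:
pole (s+5): 5 + j16 → |·| = √(5²+16²) = √281 ≈ 16.763, ∠ = arctan(16/5) ≈ 72.65°
pole (s+40): 40 + j16 → |·| = √(40²+16²) = √1856 ≈ 43.081, ∠ = arctan(16/40) ≈ 21.80°
|G| = 5 / 722.17 ≈ 0.0069236
Gain = 20 log₁₀(0.0069236) ≈ -43.19 dB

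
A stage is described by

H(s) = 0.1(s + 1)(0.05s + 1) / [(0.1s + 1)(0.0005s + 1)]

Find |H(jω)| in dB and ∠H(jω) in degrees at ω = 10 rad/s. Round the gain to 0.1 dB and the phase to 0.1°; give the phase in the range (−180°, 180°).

At ω = 10 rad/s:
zero (1 + j10·1) = 1 + j10 → |·| ≈ 10.05, ∠ ≈ 84.29°
zero (1 + j10·0.05) = 1 + j0.5 → |·| ≈ 1.118, ∠ ≈ 26.57°
pole (1 + j10·0.1) = 1 + j1 → |·| ≈ 1.4142, ∠ ≈ 45.00°
pole (1 + j10·0.0005) = 1 + j0.005 → |·| ≈ 1, ∠ ≈ 0.29°
|H| = 0.1 · 10.05 · 1.118 / (1.4142 · 1) ≈ 0.79451
Gain = 20 log₁₀(0.79451) ≈ -2.00 dB
∠H = (84.29° + 26.57°) − (45.00° + 0.29°) = 65.57°

-2.0 dB, 65.6°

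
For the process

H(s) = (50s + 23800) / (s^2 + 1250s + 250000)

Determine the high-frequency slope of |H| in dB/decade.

Each pole contributes −20 dB/decade at high frequency; each zero contributes +20 dB/decade.
Net: 1 zero(s) − 2 pole(s) → -20 dB/decade.

-20 dB/decade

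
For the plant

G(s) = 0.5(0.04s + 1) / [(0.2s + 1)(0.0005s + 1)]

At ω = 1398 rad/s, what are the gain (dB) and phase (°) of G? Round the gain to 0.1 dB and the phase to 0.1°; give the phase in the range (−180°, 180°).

At ω = 1398 rad/s:
zero (1 + j1398·0.04) = 1 + j55.92 → |·| ≈ 55.929, ∠ ≈ 88.98°
pole (1 + j1398·0.2) = 1 + j279.6 → |·| ≈ 279.6, ∠ ≈ 89.80°
pole (1 + j1398·0.0005) = 1 + j0.699 → |·| ≈ 1.2201, ∠ ≈ 34.95°
|G| = 0.5 · 55.929 / (279.6 · 1.2201) ≈ 0.081974
Gain = 20 log₁₀(0.081974) ≈ -21.73 dB
∠G = (88.98°) − (89.80° + 34.95°) = -35.77°

-21.7 dB, -35.8°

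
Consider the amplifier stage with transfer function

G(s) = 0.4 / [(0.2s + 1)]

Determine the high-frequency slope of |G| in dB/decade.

-20 dB/decade

Each pole contributes −20 dB/decade at high frequency; each zero contributes +20 dB/decade.
Net: 0 zero(s) − 1 pole(s) → -20 dB/decade.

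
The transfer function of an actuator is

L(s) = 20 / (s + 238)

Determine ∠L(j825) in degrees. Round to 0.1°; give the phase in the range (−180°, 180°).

At s = jω = j825:
pole (s+238): 238 + j825 → |·| = √(238²+825²) = √737269 ≈ 858.64, ∠ = arctan(825/238) ≈ 73.91°
∠L = 0.00° − 73.91° = -73.91°

-73.9°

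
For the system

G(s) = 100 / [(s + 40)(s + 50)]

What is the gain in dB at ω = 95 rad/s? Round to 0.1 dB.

At s = jω = j95:
pole (s+40): 40 + j95 → |·| = √(40²+95²) = √10625 ≈ 103.08, ∠ = arctan(95/40) ≈ 67.17°
pole (s+50): 50 + j95 → |·| = √(50²+95²) = √11525 ≈ 107.35, ∠ = arctan(95/50) ≈ 62.24°
|G| = 100 / 11066 ≈ 0.0090367
Gain = 20 log₁₀(0.0090367) ≈ -40.88 dB

-40.9 dB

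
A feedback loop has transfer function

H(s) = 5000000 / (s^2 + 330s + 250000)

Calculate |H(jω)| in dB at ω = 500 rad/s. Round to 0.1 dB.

At s = jω = j500:
quadratic: (j500)² + 330·j500 + 250000 = 0 + j165000 → |·| ≈ 1.65e+05, ∠ ≈ 90.00°
|H| = 5000000 / 1.65e+05 ≈ 30.303
Gain = 20 log₁₀(30.303) ≈ 29.63 dB

29.6 dB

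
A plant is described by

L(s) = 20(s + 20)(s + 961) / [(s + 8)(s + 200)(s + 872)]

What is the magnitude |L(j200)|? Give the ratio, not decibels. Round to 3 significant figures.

0.0779

At s = jω = j200:
zero (s+20): 20 + j200 → |·| = √(20²+200²) = √40400 ≈ 201, ∠ = arctan(200/20) ≈ 84.29°
zero (s+961): 961 + j200 → |·| = √(961²+200²) = √963521 ≈ 981.59, ∠ = arctan(200/961) ≈ 11.76°
pole (s+8): 8 + j200 → |·| = √(8²+200²) = √40064 ≈ 200.16, ∠ = arctan(200/8) ≈ 87.71°
pole (s+200): 200 + j200 → |·| = √(200²+200²) = √80000 ≈ 282.84, ∠ = arctan(200/200) ≈ 45.00°
pole (s+872): 872 + j200 → |·| = √(872²+200²) = √800384 ≈ 894.64, ∠ = arctan(200/872) ≈ 12.92°
|L| = 20 · 1.973e+05 / 5.0648e+07 ≈ 0.07791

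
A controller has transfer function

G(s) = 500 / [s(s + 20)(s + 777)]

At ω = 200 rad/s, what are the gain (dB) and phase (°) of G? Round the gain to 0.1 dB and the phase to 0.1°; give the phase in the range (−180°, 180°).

-96.2 dB, 171.3°

At s = jω = j200:
pole (s+20): 20 + j200 → |·| = √(20²+200²) = √40400 ≈ 201, ∠ = arctan(200/20) ≈ 84.29°
pole (s+777): 777 + j200 → |·| = √(777²+200²) = √643729 ≈ 802.33, ∠ = arctan(200/777) ≈ 14.43°
pole at origin: |s| = 200, ∠ = 90.00° (in denominator)
|G| = 500 / 3.2254e+07 ≈ 1.5502e-05
Gain = 20 log₁₀(1.5502e-05) ≈ -96.19 dB
∠G = 0.00° − 188.72° = -188.72° ≡ 171.28° (principal value)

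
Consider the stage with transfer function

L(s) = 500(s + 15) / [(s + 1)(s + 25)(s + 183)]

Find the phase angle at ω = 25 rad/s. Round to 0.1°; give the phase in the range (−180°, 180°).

At s = jω = j25:
zero (s+15): 15 + j25 → |·| = √(15²+25²) = √850 ≈ 29.155, ∠ = arctan(25/15) ≈ 59.04°
pole (s+1): 1 + j25 → |·| = √(1²+25²) = √626 ≈ 25.02, ∠ = arctan(25/1) ≈ 87.71°
pole (s+25): 25 + j25 → |·| = √(25²+25²) = √1250 ≈ 35.355, ∠ = arctan(25/25) ≈ 45.00°
pole (s+183): 183 + j25 → |·| = √(183²+25²) = √34114 ≈ 184.7, ∠ = arctan(25/183) ≈ 7.78°
∠L = 59.04° − 140.49° = -81.45°

-81.5°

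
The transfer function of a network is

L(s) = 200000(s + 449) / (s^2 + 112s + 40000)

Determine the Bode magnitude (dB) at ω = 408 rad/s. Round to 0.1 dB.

At s = jω = j408:
zero (s+449): 449 + j408 → |·| = √(449²+408²) = √368065 ≈ 606.68, ∠ = arctan(408/449) ≈ 42.26°
quadratic: (j408)² + 112·j408 + 40000 = -126464 + j45696 → |·| ≈ 1.3447e+05, ∠ ≈ 160.13°
|L| = 200000 · 606.68 / 1.3447e+05 ≈ 902.33
Gain = 20 log₁₀(902.33) ≈ 59.11 dB

59.1 dB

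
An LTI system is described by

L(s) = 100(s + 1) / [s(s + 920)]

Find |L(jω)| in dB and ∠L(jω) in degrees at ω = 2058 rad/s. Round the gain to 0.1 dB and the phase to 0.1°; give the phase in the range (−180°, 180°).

At s = jω = j2058:
zero (s+1): 1 + j2058 → |·| = √(1²+2058²) = √4235365 ≈ 2058, ∠ = arctan(2058/1) ≈ 89.97°
pole (s+920): 920 + j2058 → |·| = √(920²+2058²) = √5081764 ≈ 2254.3, ∠ = arctan(2058/920) ≈ 65.91°
pole at origin: |s| = 2058, ∠ = 90.00° (in denominator)
|L| = 100 · 2058 / 4.6393e+06 ≈ 0.04436
Gain = 20 log₁₀(0.04436) ≈ -27.06 dB
∠L = 89.97° − 155.91° = -65.94°

-27.1 dB, -65.9°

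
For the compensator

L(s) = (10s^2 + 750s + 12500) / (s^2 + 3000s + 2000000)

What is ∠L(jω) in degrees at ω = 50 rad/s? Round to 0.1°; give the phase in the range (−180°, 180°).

Substitute s = j50:
Numerator: 10(j50)^2 + 750(j50) + 12500 = -12500 + j37500
Denominator: (j50)^2 + 3000(j50) + 2000000 = 1997500 + j150000
|N| = √(12500² + 37500²) ≈ 39528, ∠N ≈ 108.43°
|D| = √(1997500² + 150000²) ≈ 2.0031e+06, ∠D ≈ 4.29°
∠L = 108.43° − 4.29° = 104.14°

104.1°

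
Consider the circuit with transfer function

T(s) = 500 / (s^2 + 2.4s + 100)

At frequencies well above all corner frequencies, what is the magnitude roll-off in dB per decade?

Each pole contributes −20 dB/decade at high frequency; each zero contributes +20 dB/decade.
Net: 0 zero(s) − 2 pole(s) → -40 dB/decade.

-40 dB/decade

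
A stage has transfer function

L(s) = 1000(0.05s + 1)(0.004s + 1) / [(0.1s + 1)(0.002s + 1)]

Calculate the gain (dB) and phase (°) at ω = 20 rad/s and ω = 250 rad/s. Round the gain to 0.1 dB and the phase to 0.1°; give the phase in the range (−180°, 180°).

At ω = 20 rad/s:
zero (1 + j20·0.05) = 1 + j1 → |·| ≈ 1.4142, ∠ ≈ 45.00°
zero (1 + j20·0.004) = 1 + j0.08 → |·| ≈ 1.0032, ∠ ≈ 4.57°
pole (1 + j20·0.1) = 1 + j2 → |·| ≈ 2.2361, ∠ ≈ 63.43°
pole (1 + j20·0.002) = 1 + j0.04 → |·| ≈ 1.0008, ∠ ≈ 2.29°
|L| = 1000 · 1.4142 · 1.0032 / (2.2361 · 1.0008) ≈ 633.96
Gain = 20 log₁₀(633.96) ≈ 56.04 dB
∠L = (45.00° + 4.57°) − (63.43° + 2.29°) = -16.15°

At ω = 250 rad/s:
zero (1 + j250·0.05) = 1 + j12.5 → |·| ≈ 12.54, ∠ ≈ 85.43°
zero (1 + j250·0.004) = 1 + j1 → |·| ≈ 1.4142, ∠ ≈ 45.00°
pole (1 + j250·0.1) = 1 + j25 → |·| ≈ 25.02, ∠ ≈ 87.71°
pole (1 + j250·0.002) = 1 + j0.5 → |·| ≈ 1.118, ∠ ≈ 26.57°
|L| = 1000 · 12.54 · 1.4142 / (25.02 · 1.118) ≈ 633.99
Gain = 20 log₁₀(633.99) ≈ 56.04 dB
∠L = (85.43° + 45.00°) − (87.71° + 26.57°) = 16.15°

ω = 20: 56.0 dB, -16.2°; ω = 250: 56.0 dB, 16.2°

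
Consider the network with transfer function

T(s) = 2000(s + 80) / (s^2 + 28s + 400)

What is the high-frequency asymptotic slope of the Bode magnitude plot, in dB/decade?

-20 dB/decade

Each pole contributes −20 dB/decade at high frequency; each zero contributes +20 dB/decade.
Net: 1 zero(s) − 2 pole(s) → -20 dB/decade.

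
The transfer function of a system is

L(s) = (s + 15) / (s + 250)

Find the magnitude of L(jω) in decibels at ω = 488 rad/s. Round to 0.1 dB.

At s = jω = j488:
zero (s+15): 15 + j488 → |·| = √(15²+488²) = √238369 ≈ 488.23, ∠ = arctan(488/15) ≈ 88.24°
pole (s+250): 250 + j488 → |·| = √(250²+488²) = √300644 ≈ 548.31, ∠ = arctan(488/250) ≈ 62.87°
|L| = 1 · 488.23 / 548.31 ≈ 0.89043
Gain = 20 log₁₀(0.89043) ≈ -1.01 dB

-1.0 dB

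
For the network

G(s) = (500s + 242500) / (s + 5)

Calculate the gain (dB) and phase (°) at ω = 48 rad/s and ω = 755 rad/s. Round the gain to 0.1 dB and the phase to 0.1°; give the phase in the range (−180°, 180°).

Substitute s = j48:
Numerator: 500(j48) + 242500 = 242500 + j24000
Denominator: (j48) + 5 = 5 + j48
|N| = √(242500² + 24000²) ≈ 2.4368e+05, ∠N ≈ 5.65°
|D| = √(5² + 48²) ≈ 48.26, ∠D ≈ 84.05°
|G| = 2.4368e+05 / 48.26 ≈ 5049.3
Gain = 20 log₁₀(5049.3) ≈ 74.06 dB
∠G = 5.65° − 84.05° = -78.40°

Substitute s = j755:
Numerator: 500(j755) + 242500 = 242500 + j377500
Denominator: (j755) + 5 = 5 + j755
|N| = √(242500² + 377500²) ≈ 4.4868e+05, ∠N ≈ 57.28°
|D| = √(5² + 755²) ≈ 755.02, ∠D ≈ 89.62°
|G| = 4.4868e+05 / 755.02 ≈ 594.26
Gain = 20 log₁₀(594.26) ≈ 55.48 dB
∠G = 57.28° − 89.62° = -32.34°

ω = 48: 74.1 dB, -78.4°; ω = 755: 55.5 dB, -32.3°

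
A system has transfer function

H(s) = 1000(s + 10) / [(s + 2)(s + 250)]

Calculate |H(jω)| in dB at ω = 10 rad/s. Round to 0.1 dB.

At s = jω = j10:
zero (s+10): 10 + j10 → |·| = √(10²+10²) = √200 ≈ 14.142, ∠ = arctan(10/10) ≈ 45.00°
pole (s+2): 2 + j10 → |·| = √(2²+10²) = √104 ≈ 10.198, ∠ = arctan(10/2) ≈ 78.69°
pole (s+250): 250 + j10 → |·| = √(250²+10²) = √62600 ≈ 250.2, ∠ = arctan(10/250) ≈ 2.29°
|H| = 1000 · 14.142 / 2551.5 ≈ 5.5426
Gain = 20 log₁₀(5.5426) ≈ 14.87 dB

14.9 dB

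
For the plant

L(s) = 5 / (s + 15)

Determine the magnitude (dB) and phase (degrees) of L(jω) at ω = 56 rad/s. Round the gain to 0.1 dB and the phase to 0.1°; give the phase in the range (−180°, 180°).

-21.3 dB, -75.0°

At s = jω = j56:
pole (s+15): 15 + j56 → |·| = √(15²+56²) = √3361 ≈ 57.974, ∠ = arctan(56/15) ≈ 75.00°
|L| = 5 / 57.974 ≈ 0.086246
Gain = 20 log₁₀(0.086246) ≈ -21.29 dB
∠L = 0.00° − 75.00° = -75.00°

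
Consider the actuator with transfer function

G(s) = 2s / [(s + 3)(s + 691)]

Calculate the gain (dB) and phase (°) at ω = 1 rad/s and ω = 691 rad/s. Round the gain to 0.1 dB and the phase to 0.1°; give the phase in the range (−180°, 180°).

ω = 1: -60.8 dB, 71.5°; ω = 691: -53.8 dB, -44.8°

At s = jω = j1:
zero at origin: s = j1 → |·| = 1, ∠ = 90.00°
pole (s+3): 3 + j1 → |·| = √(3²+1²) = √10 ≈ 3.1623, ∠ = arctan(1/3) ≈ 18.43°
pole (s+691): 691 + j1 → |·| = √(691²+1²) = √477482 ≈ 691, ∠ = arctan(1/691) ≈ 0.08°
|G| = 2 · 1 / 2185.1 ≈ 0.00091529
Gain = 20 log₁₀(0.00091529) ≈ -60.77 dB
∠G = 90.00° − 18.51° = 71.49°

At s = jω = j691:
zero at origin: s = j691 → |·| = 691, ∠ = 90.00°
pole (s+3): 3 + j691 → |·| = √(3²+691²) = √477490 ≈ 691.01, ∠ = arctan(691/3) ≈ 89.75°
pole (s+691): 691 + j691 → |·| = √(691²+691²) = √954962 ≈ 977.22, ∠ = arctan(691/691) ≈ 45.00°
|G| = 2 · 691 / 6.7527e+05 ≈ 0.0020466
Gain = 20 log₁₀(0.0020466) ≈ -53.78 dB
∠G = 90.00° − 134.75° = -44.75°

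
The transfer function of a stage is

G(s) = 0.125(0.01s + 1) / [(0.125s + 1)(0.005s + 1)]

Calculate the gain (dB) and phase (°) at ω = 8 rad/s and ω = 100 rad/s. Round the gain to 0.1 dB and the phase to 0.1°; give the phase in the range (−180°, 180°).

ω = 8: -21.1 dB, -42.7°; ω = 100: -38.0 dB, -67.0°

At ω = 8 rad/s:
zero (1 + j8·0.01) = 1 + j0.08 → |·| ≈ 1.0032, ∠ ≈ 4.57°
pole (1 + j8·0.125) = 1 + j1 → |·| ≈ 1.4142, ∠ ≈ 45.00°
pole (1 + j8·0.005) = 1 + j0.04 → |·| ≈ 1.0008, ∠ ≈ 2.29°
|G| = 0.125 · 1.0032 / (1.4142 · 1.0008) ≈ 0.088601
Gain = 20 log₁₀(0.088601) ≈ -21.05 dB
∠G = (4.57°) − (45.00° + 2.29°) = -42.72°

At ω = 100 rad/s:
zero (1 + j100·0.01) = 1 + j1 → |·| ≈ 1.4142, ∠ ≈ 45.00°
pole (1 + j100·0.125) = 1 + j12.5 → |·| ≈ 12.54, ∠ ≈ 85.43°
pole (1 + j100·0.005) = 1 + j0.5 → |·| ≈ 1.118, ∠ ≈ 26.57°
|G| = 0.125 · 1.4142 / (12.54 · 1.118) ≈ 0.012609
Gain = 20 log₁₀(0.012609) ≈ -37.99 dB
∠G = (45.00°) − (85.43° + 26.57°) = -67.00°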